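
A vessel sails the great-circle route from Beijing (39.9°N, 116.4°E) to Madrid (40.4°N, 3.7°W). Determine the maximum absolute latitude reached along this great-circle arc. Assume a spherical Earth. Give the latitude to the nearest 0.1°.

≈ 59.4°N

The great circle lies in the plane with unit normal n̂ = (p₁ × p₂)/|p₁ × p₂|.
Here n̂_z ≈ -0.509; the vertex latitude is φ_max = arccos|n̂_z| ≈ 59.4°.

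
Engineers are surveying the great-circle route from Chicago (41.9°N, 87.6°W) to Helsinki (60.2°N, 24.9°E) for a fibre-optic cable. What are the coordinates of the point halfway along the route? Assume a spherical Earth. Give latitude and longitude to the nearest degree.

The haversine formula gives a central angle δ ≈ 1.117 rad (64.0°) between the endpoints.
Interpolate at f = 1/2 with slerp weights a = sin((1−f)δ)/sin δ ≈ 0.590, b = sin(fδ)/sin δ ≈ 0.590.
p = a·p₁ + b·p₂ ≈ (0.284, -0.315, 0.905); φ = arcsin(p_z) ≈ 64.89°, λ = atan2(p_y, p_x) ≈ -47.96°.

≈ (65°N, 48°W)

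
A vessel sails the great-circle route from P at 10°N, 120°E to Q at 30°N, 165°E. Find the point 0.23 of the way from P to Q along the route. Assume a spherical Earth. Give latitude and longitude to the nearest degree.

≈ 16°N, 129°E

The haversine formula gives a central angle δ ≈ 0.809 rad (46.4°) between the endpoints.
Interpolate at f = 0.23 with slerp weights a = sin((1−f)δ)/sin δ ≈ 0.806, b = sin(fδ)/sin δ ≈ 0.256.
p = a·p₁ + b·p₂ ≈ (-0.611, 0.745, 0.268); φ = arcsin(p_z) ≈ 15.54°, λ = atan2(p_y, p_x) ≈ 129.35°.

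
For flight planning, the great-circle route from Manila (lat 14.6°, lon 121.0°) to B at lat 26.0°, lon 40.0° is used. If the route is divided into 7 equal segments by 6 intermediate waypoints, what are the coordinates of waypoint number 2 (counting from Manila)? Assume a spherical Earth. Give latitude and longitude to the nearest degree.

≈ lat 22°, lon 100°

Convert each endpoint to a unit vector on the sphere (x = cos φ cos λ, y = cos φ sin λ, z = sin φ).
The central angle between the endpoints is δ = arccos(p₁·p₂) ≈ 1.322 rad (75.7°).
Interpolate at f = 2/7 with slerp weights a = sin((1−f)δ)/sin δ ≈ 0.836, b = sin(fδ)/sin δ ≈ 0.380.
p = a·p₁ + b·p₂ ≈ (-0.155, 0.913, 0.377); φ = arcsin(p_z) ≈ 22.18°, λ = atan2(p_y, p_x) ≈ 99.61°.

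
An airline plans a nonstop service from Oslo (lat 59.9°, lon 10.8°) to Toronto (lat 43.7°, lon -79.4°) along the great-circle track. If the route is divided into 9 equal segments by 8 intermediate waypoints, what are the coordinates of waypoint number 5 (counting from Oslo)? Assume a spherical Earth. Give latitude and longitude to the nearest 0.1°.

≈ lat 59.3°, lon -49.9°

From cos δ = sin φ₁ sin φ₂ + cos φ₁ cos φ₂ cos Δλ, the central angle is δ ≈ 0.932 rad (53.4°).
Interpolate at f = 5/9 with slerp weights a = sin((1−f)δ)/sin δ ≈ 0.501, b = sin(fδ)/sin δ ≈ 0.616.
p = a·p₁ + b·p₂ ≈ (0.329, -0.391, 0.860); φ = arcsin(p_z) ≈ 59.27°, λ = atan2(p_y, p_x) ≈ -49.93°.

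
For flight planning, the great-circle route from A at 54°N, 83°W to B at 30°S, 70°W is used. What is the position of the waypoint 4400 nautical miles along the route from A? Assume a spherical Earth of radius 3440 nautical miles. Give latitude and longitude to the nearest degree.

Write both endpoints as unit vectors p₁, p₂ with components (cos φ cos λ, cos φ sin λ, sin φ).
The central angle between the endpoints is δ = arccos(p₁·p₂) ≈ 1.479 rad (84.8°). The total great-circle distance is δ·R ≈ 1.479 × 3440 ≈ 5088 nmi, so the target fraction is f = 4400/5088 ≈ 0.865.
Interpolate at f ≈ 0.865 with slerp weights a = sin((1−f)δ)/sin δ ≈ 0.200, b = sin(fδ)/sin δ ≈ 0.962.
p = a·p₁ + b·p₂ ≈ (0.299, -0.899, -0.319); φ = arcsin(p_z) ≈ -18.63°, λ = atan2(p_y, p_x) ≈ -71.60°.

≈ 19°S, 72°W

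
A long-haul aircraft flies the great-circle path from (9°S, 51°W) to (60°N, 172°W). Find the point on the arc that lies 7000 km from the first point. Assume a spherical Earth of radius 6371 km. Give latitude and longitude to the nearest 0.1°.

Convert each endpoint to a unit vector on the sphere (x = cos φ cos λ, y = cos φ sin λ, z = sin φ).
The central angle between the endpoints is δ = arccos(p₁·p₂) ≈ 1.971 rad (112.9°). The total great-circle distance is δ·R ≈ 1.971 × 6371 ≈ 12559 km, so the target fraction is f = 7000/12559 ≈ 0.557.
Interpolate at f ≈ 0.557 with slerp weights a = sin((1−f)δ)/sin δ ≈ 0.832, b = sin(fδ)/sin δ ≈ 0.967.
p = a·p₁ + b·p₂ ≈ (0.038, -0.706, 0.707); φ = arcsin(p_z) ≈ 45.03°, λ = atan2(p_y, p_x) ≈ -86.91°.

≈ (45.0°N, 86.9°W)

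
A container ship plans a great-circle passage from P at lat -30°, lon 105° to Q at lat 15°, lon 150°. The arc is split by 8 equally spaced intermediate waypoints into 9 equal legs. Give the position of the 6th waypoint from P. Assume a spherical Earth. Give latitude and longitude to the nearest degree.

Write both endpoints as unit vectors p₁, p₂ with components (cos φ cos λ, cos φ sin λ, sin φ).
The central angle between the endpoints is δ = arccos(p₁·p₂) ≈ 1.090 rad (62.5°).
Interpolate at f = 6/9 with slerp weights a = sin((1−f)δ)/sin δ ≈ 0.401, b = sin(fδ)/sin δ ≈ 0.749.
p = a·p₁ + b·p₂ ≈ (-0.717, 0.697, -0.006); φ = arcsin(p_z) ≈ -0.37°, λ = atan2(p_y, p_x) ≈ 135.79°.

≈ lat 0°, lon 136°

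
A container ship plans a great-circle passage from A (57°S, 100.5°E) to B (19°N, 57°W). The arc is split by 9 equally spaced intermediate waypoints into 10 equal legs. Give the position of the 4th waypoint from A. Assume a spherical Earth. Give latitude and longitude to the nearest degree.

Convert each endpoint to a unit vector on the sphere (x = cos φ cos λ, y = cos φ sin λ, z = sin φ).
The central angle between the endpoints is δ = arccos(p₁·p₂) ≈ 2.417 rad (138.5°).
Interpolate at f = 4/10 with slerp weights a = sin((1−f)δ)/sin δ ≈ 1.498, b = sin(fδ)/sin δ ≈ 1.242.
p = a·p₁ + b·p₂ ≈ (0.491, -0.183, -0.852); φ = arcsin(p_z) ≈ -58.42°, λ = atan2(p_y, p_x) ≈ -20.41°.

≈ (58°S, 20°W)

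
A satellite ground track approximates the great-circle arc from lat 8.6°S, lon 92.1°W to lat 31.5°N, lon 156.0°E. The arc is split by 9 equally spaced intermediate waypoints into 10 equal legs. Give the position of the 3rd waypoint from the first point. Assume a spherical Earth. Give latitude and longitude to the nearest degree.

Write both endpoints as unit vectors p₁, p₂ with components (cos φ cos λ, cos φ sin λ, sin φ).
The central angle between the endpoints is δ = arccos(p₁·p₂) ≈ 1.974 rad (113.1°).
Interpolate at f = 3/10 with slerp weights a = sin((1−f)δ)/sin δ ≈ 1.068, b = sin(fδ)/sin δ ≈ 0.607.
p = a·p₁ + b·p₂ ≈ (-0.511, -0.845, 0.157); φ = arcsin(p_z) ≈ 9.06°, λ = atan2(p_y, p_x) ≈ -121.19°.

≈ lat 9°N, lon 121°W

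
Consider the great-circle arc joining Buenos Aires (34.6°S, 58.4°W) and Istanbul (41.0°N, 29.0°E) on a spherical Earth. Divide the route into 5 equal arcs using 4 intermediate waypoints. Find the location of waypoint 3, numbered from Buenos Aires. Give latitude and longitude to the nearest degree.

≈ 13°N, 10°W

Write both endpoints as unit vectors p₁, p₂ with components (cos φ cos λ, cos φ sin λ, sin φ).
The central angle between the endpoints is δ = arccos(p₁·p₂) ≈ 1.922 rad (110.1°).
Interpolate at f = 3/5 with slerp weights a = sin((1−f)δ)/sin δ ≈ 0.741, b = sin(fδ)/sin δ ≈ 0.974.
p = a·p₁ + b·p₂ ≈ (0.962, -0.163, 0.218); φ = arcsin(p_z) ≈ 12.60°, λ = atan2(p_y, p_x) ≈ -9.62°.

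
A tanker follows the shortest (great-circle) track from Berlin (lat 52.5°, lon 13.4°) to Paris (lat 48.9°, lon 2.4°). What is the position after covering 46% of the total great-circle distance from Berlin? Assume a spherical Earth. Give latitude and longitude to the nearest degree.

The haversine formula gives a central angle δ ≈ 0.137 rad (7.8°) between the endpoints.
Interpolate at f = 0.46 with slerp weights a = sin((1−f)δ)/sin δ ≈ 0.541, b = sin(fδ)/sin δ ≈ 0.461.
p = a·p₁ + b·p₂ ≈ (0.623, 0.089, 0.777); φ = arcsin(p_z) ≈ 50.97°, λ = atan2(p_y, p_x) ≈ 8.13°.

≈ lat 51°, lon 8°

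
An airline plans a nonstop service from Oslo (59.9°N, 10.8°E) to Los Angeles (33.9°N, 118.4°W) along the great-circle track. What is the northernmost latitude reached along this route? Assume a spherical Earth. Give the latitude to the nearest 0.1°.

≈ 70.7°N

The great circle lies in the plane with unit normal n̂ = (p₁ × p₂)/|p₁ × p₂|.
Here n̂_z ≈ -0.331; the vertex latitude is φ_max = arccos|n̂_z| ≈ 70.7°.
Check via Clairaut: cos φ_max = |cos φ₁| · sin C = cos(59.9°)·sin(41.2°) ≈ 0.331, again giving ≈ 70.7°.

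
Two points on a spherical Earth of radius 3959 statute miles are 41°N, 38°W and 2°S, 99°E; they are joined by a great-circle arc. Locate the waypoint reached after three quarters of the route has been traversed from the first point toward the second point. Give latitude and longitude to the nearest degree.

Write both endpoints as unit vectors p₁, p₂ with components (cos φ cos λ, cos φ sin λ, sin φ).
The central angle between the endpoints is δ = arccos(p₁·p₂) ≈ 2.183 rad (125.1°).
Interpolate at f = 3/4 with slerp weights a = sin((1−f)δ)/sin δ ≈ 0.634, b = sin(fδ)/sin δ ≈ 1.219.
p = a·p₁ + b·p₂ ≈ (0.187, 0.909, 0.373); φ = arcsin(p_z) ≈ 21.93°, λ = atan2(p_y, p_x) ≈ 78.40°.

≈ 22°N, 78°E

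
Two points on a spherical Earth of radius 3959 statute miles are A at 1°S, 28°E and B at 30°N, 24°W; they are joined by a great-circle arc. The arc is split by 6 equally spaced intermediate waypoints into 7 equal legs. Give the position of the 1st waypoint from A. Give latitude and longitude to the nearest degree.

Convert each endpoint to a unit vector on the sphere (x = cos φ cos λ, y = cos φ sin λ, z = sin φ).
The central angle between the endpoints is δ = arccos(p₁·p₂) ≈ 1.019 rad (58.4°).
Interpolate at f = 1/7 with slerp weights a = sin((1−f)δ)/sin δ ≈ 0.900, b = sin(fδ)/sin δ ≈ 0.170.
p = a·p₁ + b·p₂ ≈ (0.929, 0.363, 0.069); φ = arcsin(p_z) ≈ 3.98°, λ = atan2(p_y, p_x) ≈ 21.31°.

≈ 4°N, 21°E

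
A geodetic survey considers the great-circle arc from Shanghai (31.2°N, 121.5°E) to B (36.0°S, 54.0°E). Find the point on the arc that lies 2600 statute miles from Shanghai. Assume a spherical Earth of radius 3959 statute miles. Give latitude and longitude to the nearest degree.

Convert each endpoint to a unit vector on the sphere (x = cos φ cos λ, y = cos φ sin λ, z = sin φ).
The central angle between the endpoints is δ = arccos(p₁·p₂) ≈ 1.610 rad (92.3°). The total great-circle distance is δ·R ≈ 1.610 × 3959 ≈ 6376 mi, so the target fraction is f = 2600/6376 ≈ 0.408.
Interpolate at f ≈ 0.408 with slerp weights a = sin((1−f)δ)/sin δ ≈ 0.816, b = sin(fδ)/sin δ ≈ 0.611.
p = a·p₁ + b·p₂ ≈ (-0.074, 0.995, 0.064); φ = arcsin(p_z) ≈ 3.65°, λ = atan2(p_y, p_x) ≈ 94.27°.

≈ (4°N, 94°E)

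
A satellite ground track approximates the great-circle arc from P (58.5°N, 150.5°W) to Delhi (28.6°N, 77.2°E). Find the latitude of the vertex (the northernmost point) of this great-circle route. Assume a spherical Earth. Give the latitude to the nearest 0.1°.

The great circle lies in the plane with unit normal n̂ = (p₁ × p₂)/|p₁ × p₂|.
Here n̂_z ≈ -0.341; the vertex latitude is φ_max = arccos|n̂_z| ≈ 70.1°.

≈ 70.1°N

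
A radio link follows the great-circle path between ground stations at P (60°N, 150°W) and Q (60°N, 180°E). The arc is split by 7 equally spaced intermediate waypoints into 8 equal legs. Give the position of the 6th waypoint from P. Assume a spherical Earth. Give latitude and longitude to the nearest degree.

≈ (61°N, 173°W)

The haversine formula gives a central angle δ ≈ 0.260 rad (14.9°) between the endpoints.
Interpolate at f = 6/8 with slerp weights a = sin((1−f)δ)/sin δ ≈ 0.253, b = sin(fδ)/sin δ ≈ 0.754.
p = a·p₁ + b·p₂ ≈ (-0.486, -0.063, 0.872); φ = arcsin(p_z) ≈ 60.64°, λ = atan2(p_y, p_x) ≈ -172.60°.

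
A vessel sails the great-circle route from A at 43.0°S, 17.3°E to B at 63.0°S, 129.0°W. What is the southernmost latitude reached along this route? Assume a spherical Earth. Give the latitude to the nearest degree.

≈ 79°S

The great circle lies in the plane with unit normal n̂ = (p₁ × p₂)/|p₁ × p₂|.
Here n̂_z ≈ -0.195; the vertex latitude is φ_max = arccos|n̂_z| ≈ 78.7°.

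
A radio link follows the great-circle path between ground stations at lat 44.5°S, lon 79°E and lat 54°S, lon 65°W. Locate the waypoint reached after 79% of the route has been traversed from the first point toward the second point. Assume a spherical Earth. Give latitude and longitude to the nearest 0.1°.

Write both endpoints as unit vectors p₁, p₂ with components (cos φ cos λ, cos φ sin λ, sin φ).
The central angle between the endpoints is δ = arccos(p₁·p₂) ≈ 1.341 rad (76.8°).
Interpolate at f = 0.79 with slerp weights a = sin((1−f)δ)/sin δ ≈ 0.285, b = sin(fδ)/sin δ ≈ 0.896.
p = a·p₁ + b·p₂ ≈ (0.261, -0.277, -0.925); φ = arcsin(p_z) ≈ -67.60°, λ = atan2(p_y, p_x) ≈ -46.70°.

≈ lat 67.6°S, lon 46.7°W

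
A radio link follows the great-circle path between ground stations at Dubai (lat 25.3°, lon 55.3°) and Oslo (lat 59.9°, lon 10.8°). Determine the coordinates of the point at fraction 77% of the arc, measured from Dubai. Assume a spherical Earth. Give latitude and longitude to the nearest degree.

≈ lat 54°, lon 27°

Write both endpoints as unit vectors p₁, p₂ with components (cos φ cos λ, cos φ sin λ, sin φ).
The central angle between the endpoints is δ = arccos(p₁·p₂) ≈ 0.805 rad (46.1°).
Interpolate at f = 0.77 with slerp weights a = sin((1−f)δ)/sin δ ≈ 0.255, b = sin(fδ)/sin δ ≈ 0.806.
p = a·p₁ + b·p₂ ≈ (0.528, 0.266, 0.806); φ = arcsin(p_z) ≈ 53.74°, λ = atan2(p_y, p_x) ≈ 26.68°.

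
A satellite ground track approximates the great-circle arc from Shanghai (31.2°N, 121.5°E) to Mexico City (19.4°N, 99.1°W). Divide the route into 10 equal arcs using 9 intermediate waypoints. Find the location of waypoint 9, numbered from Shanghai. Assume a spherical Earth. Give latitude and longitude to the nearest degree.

From cos δ = sin φ₁ sin φ₂ + cos φ₁ cos φ₂ cos Δλ, the central angle is δ ≈ 2.027 rad (116.1°).
Interpolate at f = 9/10 with slerp weights a = sin((1−f)δ)/sin δ ≈ 0.224, b = sin(fδ)/sin δ ≈ 1.078.
p = a·p₁ + b·p₂ ≈ (-0.261, -0.841, 0.474); φ = arcsin(p_z) ≈ 28.32°, λ = atan2(p_y, p_x) ≈ -107.25°.

≈ 28°N, 107°W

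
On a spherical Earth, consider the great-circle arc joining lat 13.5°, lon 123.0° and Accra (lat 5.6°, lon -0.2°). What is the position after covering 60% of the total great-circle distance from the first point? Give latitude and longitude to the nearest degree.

≈ lat 18°, lon 48°

Convert each endpoint to a unit vector on the sphere (x = cos φ cos λ, y = cos φ sin λ, z = sin φ).
The central angle between the endpoints is δ = arccos(p₁·p₂) ≈ 2.103 rad (120.5°).
Interpolate at f = 0.60 with slerp weights a = sin((1−f)δ)/sin δ ≈ 0.865, b = sin(fδ)/sin δ ≈ 1.105.
p = a·p₁ + b·p₂ ≈ (0.642, 0.701, 0.310); φ = arcsin(p_z) ≈ 18.04°, λ = atan2(p_y, p_x) ≈ 47.53°.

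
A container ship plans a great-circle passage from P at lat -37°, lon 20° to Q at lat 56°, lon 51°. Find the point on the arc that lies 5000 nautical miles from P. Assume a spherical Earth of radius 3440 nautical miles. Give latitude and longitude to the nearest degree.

≈ lat 44°, lon 43°

Write both endpoints as unit vectors p₁, p₂ with components (cos φ cos λ, cos φ sin λ, sin φ).
The central angle between the endpoints is δ = arccos(p₁·p₂) ≈ 1.687 rad (96.7°). The total great-circle distance is δ·R ≈ 1.687 × 3440 ≈ 5804 nmi, so the target fraction is f = 5000/5804 ≈ 0.861.
Interpolate at f ≈ 0.861 with slerp weights a = sin((1−f)δ)/sin δ ≈ 0.233, b = sin(fδ)/sin δ ≈ 1.000.
p = a·p₁ + b·p₂ ≈ (0.527, 0.498, 0.689); φ = arcsin(p_z) ≈ 43.52°, λ = atan2(p_y, p_x) ≈ 43.40°.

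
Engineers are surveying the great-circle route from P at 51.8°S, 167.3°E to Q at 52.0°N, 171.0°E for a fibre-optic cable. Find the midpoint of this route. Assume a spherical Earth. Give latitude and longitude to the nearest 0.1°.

The haversine formula gives a central angle δ ≈ 1.812 rad (103.8°) between the endpoints.
Interpolate at f = 1/2 with slerp weights a = sin((1−f)δ)/sin δ ≈ 0.811, b = sin(fδ)/sin δ ≈ 0.811.
p = a·p₁ + b·p₂ ≈ (-0.982, 0.188, 0.002); φ = arcsin(p_z) ≈ 0.10°, λ = atan2(p_y, p_x) ≈ 169.15°.

≈ 0.1°N, 169.1°E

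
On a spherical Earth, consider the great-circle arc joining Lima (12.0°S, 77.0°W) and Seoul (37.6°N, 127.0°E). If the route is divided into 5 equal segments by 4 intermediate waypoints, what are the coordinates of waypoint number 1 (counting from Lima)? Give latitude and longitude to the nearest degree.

Write both endpoints as unit vectors p₁, p₂ with components (cos φ cos λ, cos φ sin λ, sin φ).
The central angle between the endpoints is δ = arccos(p₁·p₂) ≈ 2.559 rad (146.6°).
Interpolate at f = 1/5 with slerp weights a = sin((1−f)δ)/sin δ ≈ 1.614, b = sin(fδ)/sin δ ≈ 0.890.
p = a·p₁ + b·p₂ ≈ (-0.069, -0.976, 0.207); φ = arcsin(p_z) ≈ 11.95°, λ = atan2(p_y, p_x) ≈ -94.04°.

≈ 12°N, 94°W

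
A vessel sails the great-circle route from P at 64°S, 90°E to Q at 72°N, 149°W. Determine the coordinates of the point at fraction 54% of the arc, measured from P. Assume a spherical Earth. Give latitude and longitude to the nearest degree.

≈ 14°N, 135°E

Convert each endpoint to a unit vector on the sphere (x = cos φ cos λ, y = cos φ sin λ, z = sin φ).
The central angle between the endpoints is δ = arccos(p₁·p₂) ≈ 2.751 rad (157.6°).
Interpolate at f = 0.54 with slerp weights a = sin((1−f)δ)/sin δ ≈ 2.503, b = sin(fδ)/sin δ ≈ 2.615.
p = a·p₁ + b·p₂ ≈ (-0.693, 0.681, 0.237); φ = arcsin(p_z) ≈ 13.73°, λ = atan2(p_y, p_x) ≈ 135.48°.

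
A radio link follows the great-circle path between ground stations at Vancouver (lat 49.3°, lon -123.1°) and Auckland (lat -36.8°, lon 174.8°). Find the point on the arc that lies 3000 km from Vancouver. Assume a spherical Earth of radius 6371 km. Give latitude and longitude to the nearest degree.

From cos δ = sin φ₁ sin φ₂ + cos φ₁ cos φ₂ cos Δλ, the central angle is δ ≈ 1.782 rad (102.1°). The total great-circle distance is δ·R ≈ 1.782 × 6371 ≈ 11354 km, so the target fraction is f = 3000/11354 ≈ 0.264.
Interpolate at f ≈ 0.264 with slerp weights a = sin((1−f)δ)/sin δ ≈ 0.989, b = sin(fδ)/sin δ ≈ 0.464.
p = a·p₁ + b·p₂ ≈ (-0.722, -0.506, 0.471); φ = arcsin(p_z) ≈ 28.13°, λ = atan2(p_y, p_x) ≈ -144.96°.

≈ lat 28°, lon -145°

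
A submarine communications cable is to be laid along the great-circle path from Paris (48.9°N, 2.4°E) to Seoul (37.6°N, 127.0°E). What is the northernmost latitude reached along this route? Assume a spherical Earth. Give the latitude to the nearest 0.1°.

≈ 64.2°N

The great circle lies in the plane with unit normal n̂ = (p₁ × p₂)/|p₁ × p₂|.
Here n̂_z ≈ +0.435; the vertex latitude is φ_max = arccos|n̂_z| ≈ 64.2°.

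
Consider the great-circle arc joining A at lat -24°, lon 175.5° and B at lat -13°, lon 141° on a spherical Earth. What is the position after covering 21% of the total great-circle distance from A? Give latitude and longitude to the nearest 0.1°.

From cos δ = sin φ₁ sin φ₂ + cos φ₁ cos φ₂ cos Δλ, the central angle is δ ≈ 0.600 rad (34.4°).
Interpolate at f = 0.21 with slerp weights a = sin((1−f)δ)/sin δ ≈ 0.808, b = sin(fδ)/sin δ ≈ 0.223.
p = a·p₁ + b·p₂ ≈ (-0.905, 0.194, -0.379); φ = arcsin(p_z) ≈ -22.26°, λ = atan2(p_y, p_x) ≈ 167.87°.

≈ lat -22.3°, lon 167.9°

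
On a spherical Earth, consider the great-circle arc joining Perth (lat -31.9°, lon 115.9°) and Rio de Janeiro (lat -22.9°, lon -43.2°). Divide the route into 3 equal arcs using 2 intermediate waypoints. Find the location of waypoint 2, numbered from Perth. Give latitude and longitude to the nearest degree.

From cos δ = sin φ₁ sin φ₂ + cos φ₁ cos φ₂ cos Δλ, the central angle is δ ≈ 2.123 rad (121.7°).
Interpolate at f = 2/3 with slerp weights a = sin((1−f)δ)/sin δ ≈ 0.764, b = sin(fδ)/sin δ ≈ 1.161.
p = a·p₁ + b·p₂ ≈ (0.496, -0.149, -0.855); φ = arcsin(p_z) ≈ -58.80°, λ = atan2(p_y, p_x) ≈ -16.67°.

≈ lat -59°, lon -17°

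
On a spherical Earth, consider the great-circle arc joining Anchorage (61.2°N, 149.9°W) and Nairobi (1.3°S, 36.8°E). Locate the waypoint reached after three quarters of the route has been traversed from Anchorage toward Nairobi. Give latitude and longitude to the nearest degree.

From cos δ = sin φ₁ sin φ₂ + cos φ₁ cos φ₂ cos Δλ, the central angle is δ ≈ 2.092 rad (119.9°).
Interpolate at f = 3/4 with slerp weights a = sin((1−f)δ)/sin δ ≈ 0.576, b = sin(fδ)/sin δ ≈ 1.153.
p = a·p₁ + b·p₂ ≈ (0.683, 0.551, 0.479); φ = arcsin(p_z) ≈ 28.60°, λ = atan2(p_y, p_x) ≈ 38.91°.

≈ 29°N, 39°E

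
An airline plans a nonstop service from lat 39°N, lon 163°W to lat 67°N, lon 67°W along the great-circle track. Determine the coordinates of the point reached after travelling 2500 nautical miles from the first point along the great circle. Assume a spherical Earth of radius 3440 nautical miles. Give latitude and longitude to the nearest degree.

≈ lat 68°N, lon 107°W

Write both endpoints as unit vectors p₁, p₂ with components (cos φ cos λ, cos φ sin λ, sin φ).
The central angle between the endpoints is δ = arccos(p₁·p₂) ≈ 0.991 rad (56.8°). The total great-circle distance is δ·R ≈ 0.991 × 3440 ≈ 3410 nmi, so the target fraction is f = 2500/3410 ≈ 0.733.
Interpolate at f ≈ 0.733 with slerp weights a = sin((1−f)δ)/sin δ ≈ 0.313, b = sin(fδ)/sin δ ≈ 0.794.
p = a·p₁ + b·p₂ ≈ (-0.111, -0.357, 0.928); φ = arcsin(p_z) ≈ 68.07°, λ = atan2(p_y, p_x) ≈ -107.30°.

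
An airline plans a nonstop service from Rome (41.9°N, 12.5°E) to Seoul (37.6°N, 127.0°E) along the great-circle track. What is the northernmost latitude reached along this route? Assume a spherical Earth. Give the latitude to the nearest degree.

The great circle lies in the plane with unit normal n̂ = (p₁ × p₂)/|p₁ × p₂|.
Here n̂_z ≈ +0.544; the vertex latitude is φ_max = arccos|n̂_z| ≈ 57.1°.
Check via Clairaut: cos φ_max = |cos φ₁| · sin C = cos(41.9°)·sin(46.9°) ≈ 0.544, again giving ≈ 57.1°.

≈ 57°N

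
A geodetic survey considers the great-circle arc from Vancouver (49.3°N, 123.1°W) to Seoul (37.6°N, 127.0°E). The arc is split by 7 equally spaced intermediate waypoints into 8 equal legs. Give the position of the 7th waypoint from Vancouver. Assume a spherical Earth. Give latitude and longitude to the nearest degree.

≈ 44°N, 135°E

Convert each endpoint to a unit vector on the sphere (x = cos φ cos λ, y = cos φ sin λ, z = sin φ).
The central angle between the endpoints is δ = arccos(p₁·p₂) ≈ 1.280 rad (73.3°).
Interpolate at f = 7/8 with slerp weights a = sin((1−f)δ)/sin δ ≈ 0.166, b = sin(fδ)/sin δ ≈ 0.940.
p = a·p₁ + b·p₂ ≈ (-0.507, 0.504, 0.699); φ = arcsin(p_z) ≈ 44.37°, λ = atan2(p_y, p_x) ≈ 135.20°.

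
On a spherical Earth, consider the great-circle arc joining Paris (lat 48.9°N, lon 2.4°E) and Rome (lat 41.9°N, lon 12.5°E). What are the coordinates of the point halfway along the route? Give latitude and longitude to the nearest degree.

Write both endpoints as unit vectors p₁, p₂ with components (cos φ cos λ, cos φ sin λ, sin φ).
The central angle between the endpoints is δ = arccos(p₁·p₂) ≈ 0.174 rad (9.9°).
Interpolate at f = 1/2 with slerp weights a = sin((1−f)δ)/sin δ ≈ 0.502, b = sin(fδ)/sin δ ≈ 0.502.
p = a·p₁ + b·p₂ ≈ (0.694, 0.095, 0.713); φ = arcsin(p_z) ≈ 45.51°, λ = atan2(p_y, p_x) ≈ 7.76°.

≈ lat 46°N, lon 8°E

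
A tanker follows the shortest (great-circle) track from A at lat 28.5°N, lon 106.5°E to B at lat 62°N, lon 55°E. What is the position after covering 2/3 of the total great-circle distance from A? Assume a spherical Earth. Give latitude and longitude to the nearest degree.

From cos δ = sin φ₁ sin φ₂ + cos φ₁ cos φ₂ cos Δλ, the central angle is δ ≈ 0.826 rad (47.3°).
Interpolate at f = 2/3 with slerp weights a = sin((1−f)δ)/sin δ ≈ 0.370, b = sin(fδ)/sin δ ≈ 0.712.
p = a·p₁ + b·p₂ ≈ (0.099, 0.585, 0.805); φ = arcsin(p_z) ≈ 53.59°, λ = atan2(p_y, p_x) ≈ 80.37°.

≈ lat 54°N, lon 80°E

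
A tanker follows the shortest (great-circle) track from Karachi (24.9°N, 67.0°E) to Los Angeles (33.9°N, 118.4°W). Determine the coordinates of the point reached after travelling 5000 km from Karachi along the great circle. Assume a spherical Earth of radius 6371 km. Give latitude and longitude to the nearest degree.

From cos δ = sin φ₁ sin φ₂ + cos φ₁ cos φ₂ cos Δλ, the central angle is δ ≈ 2.111 rad (121.0°). The total great-circle distance is δ·R ≈ 2.111 × 6371 ≈ 13452 km, so the target fraction is f = 5000/13452 ≈ 0.372.
Interpolate at f ≈ 0.372 with slerp weights a = sin((1−f)δ)/sin δ ≈ 1.132, b = sin(fδ)/sin δ ≈ 0.824.
p = a·p₁ + b·p₂ ≈ (0.076, 0.343, 0.936); φ = arcsin(p_z) ≈ 69.43°, λ = atan2(p_y, p_x) ≈ 77.56°.

≈ 69°N, 78°E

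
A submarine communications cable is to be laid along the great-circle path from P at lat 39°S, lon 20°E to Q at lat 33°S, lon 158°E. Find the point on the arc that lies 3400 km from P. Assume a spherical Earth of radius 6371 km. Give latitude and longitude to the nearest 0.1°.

Convert each endpoint to a unit vector on the sphere (x = cos φ cos λ, y = cos φ sin λ, z = sin φ).
The central angle between the endpoints is δ = arccos(p₁·p₂) ≈ 1.713 rad (98.1°). The total great-circle distance is δ·R ≈ 1.713 × 6371 ≈ 10913 km, so the target fraction is f = 3400/10913 ≈ 0.312.
Interpolate at f ≈ 0.312 with slerp weights a = sin((1−f)δ)/sin δ ≈ 0.934, b = sin(fδ)/sin δ ≈ 0.514.
p = a·p₁ + b·p₂ ≈ (0.282, 0.410, -0.867); φ = arcsin(p_z) ≈ -60.17°, λ = atan2(p_y, p_x) ≈ 55.43°.

≈ lat 60.2°S, lon 55.4°E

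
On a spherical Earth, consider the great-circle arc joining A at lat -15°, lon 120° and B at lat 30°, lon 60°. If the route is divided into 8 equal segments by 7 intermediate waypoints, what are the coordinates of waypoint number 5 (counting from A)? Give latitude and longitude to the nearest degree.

From cos δ = sin φ₁ sin φ₂ + cos φ₁ cos φ₂ cos Δλ, the central angle is δ ≈ 1.278 rad (73.2°).
Interpolate at f = 5/8 with slerp weights a = sin((1−f)δ)/sin δ ≈ 0.482, b = sin(fδ)/sin δ ≈ 0.748.
p = a·p₁ + b·p₂ ≈ (0.091, 0.964, 0.250); φ = arcsin(p_z) ≈ 14.45°, λ = atan2(p_y, p_x) ≈ 84.58°.

≈ lat 14°, lon 85°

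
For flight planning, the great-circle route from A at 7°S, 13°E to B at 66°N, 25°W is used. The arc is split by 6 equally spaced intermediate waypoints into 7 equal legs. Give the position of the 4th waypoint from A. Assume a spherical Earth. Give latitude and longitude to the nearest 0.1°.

Convert each endpoint to a unit vector on the sphere (x = cos φ cos λ, y = cos φ sin λ, z = sin φ).
The central angle between the endpoints is δ = arccos(p₁·p₂) ≈ 1.363 rad (78.1°).
Interpolate at f = 4/7 with slerp weights a = sin((1−f)δ)/sin δ ≈ 0.563, b = sin(fδ)/sin δ ≈ 0.718.
p = a·p₁ + b·p₂ ≈ (0.810, 0.002, 0.587); φ = arcsin(p_z) ≈ 35.95°, λ = atan2(p_y, p_x) ≈ 0.17°.

≈ 35.9°N, 0.2°E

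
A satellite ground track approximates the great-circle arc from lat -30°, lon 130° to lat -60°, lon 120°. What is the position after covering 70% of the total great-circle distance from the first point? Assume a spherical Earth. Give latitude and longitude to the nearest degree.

≈ lat -51°, lon 124°

The haversine formula gives a central angle δ ≈ 0.537 rad (30.7°) between the endpoints.
Interpolate at f = 0.70 with slerp weights a = sin((1−f)δ)/sin δ ≈ 0.314, b = sin(fδ)/sin δ ≈ 0.718.
p = a·p₁ + b·p₂ ≈ (-0.354, 0.519, -0.778); φ = arcsin(p_z) ≈ -51.10°, λ = atan2(p_y, p_x) ≈ 124.31°.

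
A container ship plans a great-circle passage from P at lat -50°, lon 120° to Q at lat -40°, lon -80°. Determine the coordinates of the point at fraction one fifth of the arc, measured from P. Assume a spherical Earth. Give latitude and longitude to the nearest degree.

≈ lat -67°, lon 132°

From cos δ = sin φ₁ sin φ₂ + cos φ₁ cos φ₂ cos Δλ, the central angle is δ ≈ 1.541 rad (88.3°).
Interpolate at f = 1/5 with slerp weights a = sin((1−f)δ)/sin δ ≈ 0.944, b = sin(fδ)/sin δ ≈ 0.303.
p = a·p₁ + b·p₂ ≈ (-0.263, 0.296, -0.918); φ = arcsin(p_z) ≈ -66.65°, λ = atan2(p_y, p_x) ≈ 131.58°.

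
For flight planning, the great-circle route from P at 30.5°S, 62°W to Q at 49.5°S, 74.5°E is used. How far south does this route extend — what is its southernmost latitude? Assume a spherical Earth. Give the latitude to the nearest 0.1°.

The great circle lies in the plane with unit normal n̂ = (p₁ × p₂)/|p₁ × p₂|.
Here n̂_z ≈ +0.385; the vertex latitude is φ_max = arccos|n̂_z| ≈ 67.3°.

≈ 67.3°S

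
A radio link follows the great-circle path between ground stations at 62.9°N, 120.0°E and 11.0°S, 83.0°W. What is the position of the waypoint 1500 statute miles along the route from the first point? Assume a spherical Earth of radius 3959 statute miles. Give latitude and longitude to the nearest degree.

Write both endpoints as unit vectors p₁, p₂ with components (cos φ cos λ, cos φ sin λ, sin φ).
The central angle between the endpoints is δ = arccos(p₁·p₂) ≈ 2.191 rad (125.6°). The total great-circle distance is δ·R ≈ 2.191 × 3959 ≈ 8676 mi, so the target fraction is f = 1500/8676 ≈ 0.173.
Interpolate at f ≈ 0.173 with slerp weights a = sin((1−f)δ)/sin δ ≈ 1.193, b = sin(fδ)/sin δ ≈ 0.455.
p = a·p₁ + b·p₂ ≈ (-0.217, 0.028, 0.976); φ = arcsin(p_z) ≈ 77.34°, λ = atan2(p_y, p_x) ≈ 172.70°.

≈ 77°N, 173°E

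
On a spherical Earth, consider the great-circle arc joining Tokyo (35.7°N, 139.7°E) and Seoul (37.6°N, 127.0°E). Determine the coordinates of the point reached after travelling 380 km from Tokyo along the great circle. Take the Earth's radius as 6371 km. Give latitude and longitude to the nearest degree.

≈ (36°N, 136°E)

Convert each endpoint to a unit vector on the sphere (x = cos φ cos λ, y = cos φ sin λ, z = sin φ).
The central angle between the endpoints is δ = arccos(p₁·p₂) ≈ 0.181 rad (10.4°). The total great-circle distance is δ·R ≈ 0.181 × 6371 ≈ 1152 km, so the target fraction is f = 380/1152 ≈ 0.330.
Interpolate at f ≈ 0.330 with slerp weights a = sin((1−f)δ)/sin δ ≈ 0.672, b = sin(fδ)/sin δ ≈ 0.332.
p = a·p₁ + b·p₂ ≈ (-0.574, 0.563, 0.594); φ = arcsin(p_z) ≈ 36.48°, λ = atan2(p_y, p_x) ≈ 135.58°.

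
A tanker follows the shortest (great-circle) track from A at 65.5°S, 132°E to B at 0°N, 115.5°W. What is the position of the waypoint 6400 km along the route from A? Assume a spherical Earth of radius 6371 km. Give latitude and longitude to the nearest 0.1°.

≈ 37.7°S, 134.5°W

From cos δ = sin φ₁ sin φ₂ + cos φ₁ cos φ₂ cos Δλ, the central angle is δ ≈ 1.730 rad (99.1°). The total great-circle distance is δ·R ≈ 1.730 × 6371 ≈ 11023 km, so the target fraction is f = 6400/11023 ≈ 0.581.
Interpolate at f ≈ 0.581 with slerp weights a = sin((1−f)δ)/sin δ ≈ 0.672, b = sin(fδ)/sin δ ≈ 0.855.
p = a·p₁ + b·p₂ ≈ (-0.554, -0.564, -0.612); φ = arcsin(p_z) ≈ -37.71°, λ = atan2(p_y, p_x) ≈ -134.49°.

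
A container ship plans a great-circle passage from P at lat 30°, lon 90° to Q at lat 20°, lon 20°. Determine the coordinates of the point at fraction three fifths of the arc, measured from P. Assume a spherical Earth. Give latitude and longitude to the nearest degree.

Write both endpoints as unit vectors p₁, p₂ with components (cos φ cos λ, cos φ sin λ, sin φ).
The central angle between the endpoints is δ = arccos(p₁·p₂) ≈ 1.105 rad (63.3°).
Interpolate at f = 3/5 with slerp weights a = sin((1−f)δ)/sin δ ≈ 0.479, b = sin(fδ)/sin δ ≈ 0.689.
p = a·p₁ + b·p₂ ≈ (0.608, 0.636, 0.475); φ = arcsin(p_z) ≈ 28.36°, λ = atan2(p_y, p_x) ≈ 46.28°.

≈ lat 28°, lon 46°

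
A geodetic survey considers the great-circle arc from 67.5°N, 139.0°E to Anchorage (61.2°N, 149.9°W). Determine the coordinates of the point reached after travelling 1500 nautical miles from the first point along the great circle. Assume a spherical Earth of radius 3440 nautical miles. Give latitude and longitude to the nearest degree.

≈ 64°N, 158°W

Convert each endpoint to a unit vector on the sphere (x = cos φ cos λ, y = cos φ sin λ, z = sin φ).
The central angle between the endpoints is δ = arccos(p₁·p₂) ≈ 0.517 rad (29.6°). The total great-circle distance is δ·R ≈ 0.517 × 3440 ≈ 1778 nmi, so the target fraction is f = 1500/1778 ≈ 0.843.
Interpolate at f ≈ 0.843 with slerp weights a = sin((1−f)δ)/sin δ ≈ 0.164, b = sin(fδ)/sin δ ≈ 0.855.
p = a·p₁ + b·p₂ ≈ (-0.403, -0.165, 0.900); φ = arcsin(p_z) ≈ 64.15°, λ = atan2(p_y, p_x) ≈ -157.71°.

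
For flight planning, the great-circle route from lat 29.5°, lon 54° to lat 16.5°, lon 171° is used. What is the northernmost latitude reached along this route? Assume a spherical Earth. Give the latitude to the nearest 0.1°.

≈ 40.0°

The great circle lies in the plane with unit normal n̂ = (p₁ × p₂)/|p₁ × p₂|.
Here n̂_z ≈ +0.766; the vertex latitude is φ_max = arccos|n̂_z| ≈ 40.0°.
Check via Clairaut: cos φ_max = |cos φ₁| · sin C = cos(29.5°)·sin(61.6°) ≈ 0.766, again giving ≈ 40.0°.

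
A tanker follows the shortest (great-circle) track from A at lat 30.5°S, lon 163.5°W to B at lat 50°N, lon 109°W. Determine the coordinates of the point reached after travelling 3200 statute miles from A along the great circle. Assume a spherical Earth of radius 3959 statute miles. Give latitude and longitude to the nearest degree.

Convert each endpoint to a unit vector on the sphere (x = cos φ cos λ, y = cos φ sin λ, z = sin φ).
The central angle between the endpoints is δ = arccos(p₁·p₂) ≈ 1.638 rad (93.9°). The total great-circle distance is δ·R ≈ 1.638 × 3959 ≈ 6485 mi, so the target fraction is f = 3200/6485 ≈ 0.493.
Interpolate at f ≈ 0.493 with slerp weights a = sin((1−f)δ)/sin δ ≈ 0.739, b = sin(fδ)/sin δ ≈ 0.725.
p = a·p₁ + b·p₂ ≈ (-0.763, -0.621, 0.180); φ = arcsin(p_z) ≈ 10.36°, λ = atan2(p_y, p_x) ≈ -140.82°.

≈ lat 10°N, lon 141°W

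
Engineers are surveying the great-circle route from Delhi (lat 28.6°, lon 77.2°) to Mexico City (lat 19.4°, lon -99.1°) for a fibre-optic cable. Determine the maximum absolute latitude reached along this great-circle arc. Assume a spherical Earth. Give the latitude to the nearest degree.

The great circle lies in the plane with unit normal n̂ = (p₁ × p₂)/|p₁ × p₂|.
Here n̂_z ≈ -0.072; the vertex latitude is φ_max = arccos|n̂_z| ≈ 85.9°.
Check via Clairaut: cos φ_max = |cos φ₁| · sin C = cos(28.6°)·sin(4.7°) ≈ 0.072, again giving ≈ 85.9°.

≈ 86°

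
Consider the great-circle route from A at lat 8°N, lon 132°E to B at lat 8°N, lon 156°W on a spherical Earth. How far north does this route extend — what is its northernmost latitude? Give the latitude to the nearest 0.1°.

The great circle lies in the plane with unit normal n̂ = (p₁ × p₂)/|p₁ × p₂|.
Here n̂_z ≈ +0.985; the vertex latitude is φ_max = arccos|n̂_z| ≈ 9.9°.
Check via Clairaut: cos φ_max = |cos φ₁| · sin C = cos(8.0°)·sin(84.2°) ≈ 0.985, again giving ≈ 9.9°.

≈ 9.9°N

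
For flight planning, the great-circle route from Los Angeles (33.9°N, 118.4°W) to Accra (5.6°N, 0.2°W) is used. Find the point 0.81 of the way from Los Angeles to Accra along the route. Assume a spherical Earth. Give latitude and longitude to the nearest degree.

≈ 18°N, 17°W

Write both endpoints as unit vectors p₁, p₂ with components (cos φ cos λ, cos φ sin λ, sin φ).
The central angle between the endpoints is δ = arccos(p₁·p₂) ≈ 1.913 rad (109.6°).
Interpolate at f = 0.81 with slerp weights a = sin((1−f)δ)/sin δ ≈ 0.378, b = sin(fδ)/sin δ ≈ 1.061.
p = a·p₁ + b·p₂ ≈ (0.907, -0.279, 0.314); φ = arcsin(p_z) ≈ 18.31°, λ = atan2(p_y, p_x) ≈ -17.11°.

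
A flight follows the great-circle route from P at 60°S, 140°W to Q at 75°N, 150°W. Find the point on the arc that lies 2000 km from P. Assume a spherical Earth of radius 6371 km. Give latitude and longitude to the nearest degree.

≈ 42°S, 142°W

Write both endpoints as unit vectors p₁, p₂ with components (cos φ cos λ, cos φ sin λ, sin φ).
The central angle between the endpoints is δ = arccos(p₁·p₂) ≈ 2.359 rad (135.2°). The total great-circle distance is δ·R ≈ 2.359 × 6371 ≈ 15029 km, so the target fraction is f = 2000/15029 ≈ 0.133.
Interpolate at f ≈ 0.133 with slerp weights a = sin((1−f)δ)/sin δ ≈ 1.262, b = sin(fδ)/sin δ ≈ 0.438.
p = a·p₁ + b·p₂ ≈ (-0.581, -0.462, -0.670); φ = arcsin(p_z) ≈ -42.04°, λ = atan2(p_y, p_x) ≈ -141.52°.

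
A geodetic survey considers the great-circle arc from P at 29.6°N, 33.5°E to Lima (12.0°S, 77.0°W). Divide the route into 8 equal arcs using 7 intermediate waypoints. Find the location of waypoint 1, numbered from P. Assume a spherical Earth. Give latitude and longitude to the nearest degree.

≈ 28°N, 17°E

Write both endpoints as unit vectors p₁, p₂ with components (cos φ cos λ, cos φ sin λ, sin φ).
The central angle between the endpoints is δ = arccos(p₁·p₂) ≈ 1.983 rad (113.6°).
Interpolate at f = 1/8 with slerp weights a = sin((1−f)δ)/sin δ ≈ 1.077, b = sin(fδ)/sin δ ≈ 0.268.
p = a·p₁ + b·p₂ ≈ (0.840, 0.262, 0.476); φ = arcsin(p_z) ≈ 28.43°, λ = atan2(p_y, p_x) ≈ 17.30°.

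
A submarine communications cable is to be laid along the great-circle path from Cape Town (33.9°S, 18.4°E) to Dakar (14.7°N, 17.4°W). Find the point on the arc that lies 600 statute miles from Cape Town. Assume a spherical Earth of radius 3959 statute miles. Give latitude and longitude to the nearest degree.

Convert each endpoint to a unit vector on the sphere (x = cos φ cos λ, y = cos φ sin λ, z = sin φ).
The central angle between the endpoints is δ = arccos(p₁·p₂) ≈ 1.036 rad (59.4°). The total great-circle distance is δ·R ≈ 1.036 × 3959 ≈ 4102 mi, so the target fraction is f = 600/4102 ≈ 0.146.
Interpolate at f ≈ 0.146 with slerp weights a = sin((1−f)δ)/sin δ ≈ 0.899, b = sin(fδ)/sin δ ≈ 0.175.
p = a·p₁ + b·p₂ ≈ (0.870, 0.185, -0.457); φ = arcsin(p_z) ≈ -27.19°, λ = atan2(p_y, p_x) ≈ 11.99°.

≈ 27°S, 12°E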